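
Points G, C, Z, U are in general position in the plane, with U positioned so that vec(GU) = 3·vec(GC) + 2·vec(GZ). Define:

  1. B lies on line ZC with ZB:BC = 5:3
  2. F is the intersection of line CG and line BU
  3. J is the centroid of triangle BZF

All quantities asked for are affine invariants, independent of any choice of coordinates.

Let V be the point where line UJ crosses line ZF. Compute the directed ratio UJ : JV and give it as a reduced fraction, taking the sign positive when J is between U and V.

UJ:JV = 15

Set G = (0, 0), C = (1, 0), Z = (0, 1), U = (3, 2); any affine frame gives the same invariant.
1. B lies on line ZC with ZB:BC = 5:3 ⇒ B = (5/8, 3/8)
2. F is the intersection of line CG and line BU ⇒ F = (1/13, 0)
3. J is the centroid of triangle BZF ⇒ J = (73/312, 11/24)
line UJ meets ZF at V = (29/585, 16/45)
J = U + t·(V−U) with t = 15/16, so UJ:JV = 15/16:1/16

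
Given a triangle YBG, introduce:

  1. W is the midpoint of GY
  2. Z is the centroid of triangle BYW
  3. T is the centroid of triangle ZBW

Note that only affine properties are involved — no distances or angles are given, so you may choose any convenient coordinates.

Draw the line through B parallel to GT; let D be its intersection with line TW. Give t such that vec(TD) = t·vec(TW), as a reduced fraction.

Assign Y = (0, 0), B = (1, 0), G = (0, 1) — the answer is frame-independent, so this choice is without loss of generality.
1. W is the midpoint of GY ⇒ W = (0, 1/2)
2. Z is the centroid of triangle BYW ⇒ Z = (1/3, 1/6)
3. T is the centroid of triangle ZBW ⇒ T = (4/9, 2/9)
through B parallel to GT: direction (4/9, -7/9); meets TW at D = (10/9, -7/36)
D = T + t·(W−T) with t = -3/2

t = -3/2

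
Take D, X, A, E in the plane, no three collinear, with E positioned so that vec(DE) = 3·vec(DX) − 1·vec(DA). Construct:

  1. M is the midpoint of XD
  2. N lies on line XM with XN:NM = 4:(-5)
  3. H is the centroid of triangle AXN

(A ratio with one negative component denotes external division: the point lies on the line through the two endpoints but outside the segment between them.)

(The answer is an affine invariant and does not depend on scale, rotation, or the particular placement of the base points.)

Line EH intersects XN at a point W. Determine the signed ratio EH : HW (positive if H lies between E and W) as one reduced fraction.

EH:HW = -4

Assign D = (0, 0), X = (1, 0), A = (0, 1), E = (3, -1) — the answer is frame-independent, so this choice is without loss of generality.
1. M is the midpoint of XD ⇒ M = (1/2, 0)
2. N lies on line XM with XN:NM = 4:(-5) ⇒ N = (3, 0)
3. H is the centroid of triangle AXN ⇒ H = (4/3, 1/3)
line EH meets XN at W = (7/4, 0)
H = E + t·(W−E) with t = 4/3, so EH:HW = 4/3:-1/3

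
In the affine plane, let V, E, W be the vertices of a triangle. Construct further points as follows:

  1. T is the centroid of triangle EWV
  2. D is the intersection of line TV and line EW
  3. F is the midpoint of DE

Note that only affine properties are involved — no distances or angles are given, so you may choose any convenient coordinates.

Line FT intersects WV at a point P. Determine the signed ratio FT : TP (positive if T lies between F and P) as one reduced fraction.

FT:TP = 5/4

Assign V = (0, 0), E = (1, 0), W = (0, 1) — the answer is frame-independent, so this choice is without loss of generality.
1. T is the centroid of triangle EWV ⇒ T = (1/3, 1/3)
2. D is the intersection of line TV and line EW ⇒ D = (1/2, 1/2)
3. F is the midpoint of DE ⇒ F = (3/4, 1/4)
line FT meets WV at P = (0, 2/5)
T = F + t·(P−F) with t = 5/9, so FT:TP = 5/9:4/9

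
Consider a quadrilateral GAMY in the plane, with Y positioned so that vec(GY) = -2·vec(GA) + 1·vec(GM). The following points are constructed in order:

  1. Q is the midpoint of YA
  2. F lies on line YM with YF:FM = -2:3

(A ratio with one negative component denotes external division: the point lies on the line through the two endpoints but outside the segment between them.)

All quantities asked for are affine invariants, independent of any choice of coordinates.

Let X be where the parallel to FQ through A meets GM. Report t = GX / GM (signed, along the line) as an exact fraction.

t = 1/11

Choose coordinates G = (0, 0), A = (1, 0), M = (0, 1), Y = (-2, 1).
1. Q is the midpoint of YA ⇒ Q = (-1/2, 1/2)
2. F lies on line YM with YF:FM = -2:3 ⇒ F = (-6, 1)
through A parallel to FQ: direction (11/2, -1/2); meets GM at X = (0, 1/11)
X = G + t·(M−G) with t = 1/11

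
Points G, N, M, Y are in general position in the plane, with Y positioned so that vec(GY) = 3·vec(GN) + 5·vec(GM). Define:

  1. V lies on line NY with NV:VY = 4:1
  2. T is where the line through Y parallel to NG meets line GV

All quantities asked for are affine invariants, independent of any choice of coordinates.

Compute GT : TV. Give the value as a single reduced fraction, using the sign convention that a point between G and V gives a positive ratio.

GT:TV = -5

Set G = (0, 0), N = (1, 0), M = (0, 1), Y = (3, 5); any affine frame gives the same invariant.
1. V lies on line NY with NV:VY = 4:1 ⇒ V = (13/5, 4)
2. T is where the line through Y parallel to NG meets line GV ⇒ T = (13/4, 5)
T = G + t·(V−G) with t = 5/4, so GT:TV = t:(1−t) = 5/4:-1/4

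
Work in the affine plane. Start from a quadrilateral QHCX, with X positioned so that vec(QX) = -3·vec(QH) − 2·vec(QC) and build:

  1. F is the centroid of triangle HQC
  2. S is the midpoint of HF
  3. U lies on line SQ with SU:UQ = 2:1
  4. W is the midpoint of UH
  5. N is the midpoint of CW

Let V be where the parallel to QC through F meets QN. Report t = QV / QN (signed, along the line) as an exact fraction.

Assign Q = (0, 0), H = (1, 0), C = (0, 1), X = (-3, -2) — the answer is frame-independent, so this choice is without loss of generality.
1. F is the centroid of triangle HQC ⇒ F = (1/3, 1/3)
2. S is the midpoint of HF ⇒ S = (2/3, 1/6)
3. U lies on line SQ with SU:UQ = 2:1 ⇒ U = (2/9, 1/18)
4. W is the midpoint of UH ⇒ W = (11/18, 1/36)
5. N is the midpoint of CW ⇒ N = (11/36, 37/72)
through F parallel to QC: direction (0, 1); meets QN at V = (1/3, 37/66)
V = Q + t·(N−Q) with t = 12/11

t = 12/11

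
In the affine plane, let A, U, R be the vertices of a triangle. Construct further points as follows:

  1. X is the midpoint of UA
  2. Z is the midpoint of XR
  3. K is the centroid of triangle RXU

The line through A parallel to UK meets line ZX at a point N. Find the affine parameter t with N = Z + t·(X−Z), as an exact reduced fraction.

t = 2

Set A = (0, 0), U = (1, 0), R = (0, 1); any affine frame gives the same invariant.
1. X is the midpoint of UA ⇒ X = (1/2, 0)
2. Z is the midpoint of XR ⇒ Z = (1/4, 1/2)
3. K is the centroid of triangle RXU ⇒ K = (1/2, 1/3)
through A parallel to UK: direction (-1/2, 1/3); meets ZX at N = (3/4, -1/2)
N = Z + t·(X−Z) with t = 2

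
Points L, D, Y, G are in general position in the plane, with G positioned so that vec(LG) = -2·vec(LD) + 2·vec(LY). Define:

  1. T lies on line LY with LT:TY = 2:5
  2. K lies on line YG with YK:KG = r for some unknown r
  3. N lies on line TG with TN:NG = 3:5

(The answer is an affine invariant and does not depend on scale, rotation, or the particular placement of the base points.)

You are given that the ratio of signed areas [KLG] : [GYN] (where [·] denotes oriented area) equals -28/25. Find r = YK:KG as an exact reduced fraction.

r = -3

Choose coordinates L = (0, 0), D = (1, 0), Y = (0, 1), G = (-2, 2).
1. T lies on line LY with LT:TY = 2:5 ⇒ T = (0, 2/7)
2. With YK:KG = r, write λ = r/(r+1) so K = Y + λ·(G−Y); K is affine-linear in λ
3. N lies on line TG with TN:NG = 3:5 ⇒ N = (-3/4, 13/14)
Every point depending on K is an affine combination of K and λ-independent points, so each such coordinate is linear in λ; the λ² term in each signed area is a multiple of (G−Y)×(G−Y) = 0, so 2·[KLG] and 2·[GYN] are each linear in λ. Evaluating at λ=0 and λ=1:
  2·[KLG] = 2·λ − 2,   2·[GYN] = -25/28
So [KLG]:[GYN] = (2·λ − 2) / (-25/28). Setting this equal to -28/25:
  2·λ − 2 = -28/25·(-25/28)  ⇒  λ = 3/2
Then r = λ/(1−λ) = (3/2)/(-1/2) = -3. Check: with r = -3, K = (-3, 5/2) and [KLG]:[GYN] = -28/25 as required.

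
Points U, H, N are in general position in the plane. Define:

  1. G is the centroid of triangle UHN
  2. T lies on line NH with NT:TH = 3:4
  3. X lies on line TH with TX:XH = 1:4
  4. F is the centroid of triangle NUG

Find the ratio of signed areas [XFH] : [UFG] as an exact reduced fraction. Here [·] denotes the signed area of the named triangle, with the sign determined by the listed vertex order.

[XFH]:[UFG] = -64/35

Work in coordinates with U = (0, 0), H = (1, 0), N = (0, 1).
1. G is the centroid of triangle UHN ⇒ G = (1/3, 1/3)
2. T lies on line NH with NT:TH = 3:4 ⇒ T = (3/7, 4/7)
3. X lies on line TH with TX:XH = 1:4 ⇒ X = (19/35, 16/35)
4. F is the centroid of triangle NUG ⇒ F = (1/9, 4/9)
2·[XFH] = 64/315, 2·[UFG] = -1/9
[XFH]:[UFG] = 64/315:-1/9 = -64/35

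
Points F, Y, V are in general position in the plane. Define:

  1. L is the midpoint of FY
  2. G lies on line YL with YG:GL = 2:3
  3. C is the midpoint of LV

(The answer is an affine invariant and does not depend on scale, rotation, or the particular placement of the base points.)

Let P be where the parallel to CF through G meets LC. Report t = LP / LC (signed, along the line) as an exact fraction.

t = -3/5

Choose coordinates F = (0, 0), Y = (1, 0), V = (0, 1).
1. L is the midpoint of FY ⇒ L = (1/2, 0)
2. G lies on line YL with YG:GL = 2:3 ⇒ G = (4/5, 0)
3. C is the midpoint of LV ⇒ C = (1/4, 1/2)
through G parallel to CF: direction (-1/4, -1/2); meets LC at P = (13/20, -3/10)
P = L + t·(C−L) with t = -3/5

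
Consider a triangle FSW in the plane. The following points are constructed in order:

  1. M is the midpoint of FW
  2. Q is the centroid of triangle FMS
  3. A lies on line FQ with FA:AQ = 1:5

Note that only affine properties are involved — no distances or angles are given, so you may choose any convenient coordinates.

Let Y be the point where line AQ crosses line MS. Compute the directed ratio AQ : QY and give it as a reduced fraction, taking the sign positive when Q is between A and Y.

AQ:QY = 5/3

Set F = (0, 0), S = (1, 0), W = (0, 1); any affine frame gives the same invariant.
1. M is the midpoint of FW ⇒ M = (0, 1/2)
2. Q is the centroid of triangle FMS ⇒ Q = (1/3, 1/6)
3. A lies on line FQ with FA:AQ = 1:5 ⇒ A = (1/18, 1/36)
line AQ meets MS at Y = (1/2, 1/4)
Q = A + t·(Y−A) with t = 5/8, so AQ:QY = 5/8:3/8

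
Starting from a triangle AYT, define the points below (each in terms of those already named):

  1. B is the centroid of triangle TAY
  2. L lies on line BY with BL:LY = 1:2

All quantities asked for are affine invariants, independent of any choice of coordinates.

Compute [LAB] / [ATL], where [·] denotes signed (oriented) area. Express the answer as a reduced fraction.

[LAB]:[ATL] = 1/5

Choose coordinates A = (0, 0), Y = (1, 0), T = (0, 1).
1. B is the centroid of triangle TAY ⇒ B = (1/3, 1/3)
2. L lies on line BY with BL:LY = 1:2 ⇒ L = (5/9, 2/9)
2·[LAB] = -1/9, 2·[ATL] = -5/9
[LAB]:[ATL] = -1/9:-5/9 = 1/5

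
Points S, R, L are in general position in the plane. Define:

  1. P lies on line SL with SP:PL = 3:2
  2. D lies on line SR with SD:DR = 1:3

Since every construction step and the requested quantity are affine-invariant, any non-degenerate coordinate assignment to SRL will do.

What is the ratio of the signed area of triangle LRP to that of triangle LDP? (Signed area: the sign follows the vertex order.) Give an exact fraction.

Work in coordinates with S = (0, 0), R = (1, 0), L = (0, 1).
1. P lies on line SL with SP:PL = 3:2 ⇒ P = (0, 3/5)
2. D lies on line SR with SD:DR = 1:3 ⇒ D = (1/4, 0)
2·[LRP] = -2/5, 2·[LDP] = -1/10
[LRP]:[LDP] = -2/5:-1/10 = 4

[LRP]:[LDP] = 4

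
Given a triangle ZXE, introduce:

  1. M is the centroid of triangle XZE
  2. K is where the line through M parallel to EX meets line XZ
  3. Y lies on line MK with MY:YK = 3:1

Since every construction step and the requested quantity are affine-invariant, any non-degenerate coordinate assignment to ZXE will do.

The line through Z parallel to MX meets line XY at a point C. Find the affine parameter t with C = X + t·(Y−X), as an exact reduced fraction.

Assign Z = (0, 0), X = (1, 0), E = (0, 1) — the answer is frame-independent, so this choice is without loss of generality.
1. M is the centroid of triangle XZE ⇒ M = (1/3, 1/3)
2. K is where the line through M parallel to EX meets line XZ ⇒ K = (2/3, 0)
3. Y lies on line MK with MY:YK = 3:1 ⇒ Y = (7/12, 1/12)
through Z parallel to MX: direction (2/3, -1/3); meets XY at C = (-2/3, 1/3)
C = X + t·(Y−X) with t = 4

t = 4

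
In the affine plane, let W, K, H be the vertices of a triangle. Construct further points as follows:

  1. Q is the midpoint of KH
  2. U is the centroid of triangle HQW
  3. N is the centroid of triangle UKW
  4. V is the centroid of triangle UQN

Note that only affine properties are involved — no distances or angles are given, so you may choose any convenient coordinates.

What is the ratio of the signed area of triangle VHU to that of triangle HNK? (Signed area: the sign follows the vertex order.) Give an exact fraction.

[VHU]:[HNK] = 1/6

Assign W = (0, 0), K = (1, 0), H = (0, 1) — the answer is frame-independent, so this choice is without loss of generality.
1. Q is the midpoint of KH ⇒ Q = (1/2, 1/2)
2. U is the centroid of triangle HQW ⇒ U = (1/6, 1/2)
3. N is the centroid of triangle UKW ⇒ N = (7/18, 1/6)
4. V is the centroid of triangle UQN ⇒ V = (19/54, 7/18)
2·[VHU] = 2/27, 2·[HNK] = 4/9
[VHU]:[HNK] = 2/27:4/9 = 1/6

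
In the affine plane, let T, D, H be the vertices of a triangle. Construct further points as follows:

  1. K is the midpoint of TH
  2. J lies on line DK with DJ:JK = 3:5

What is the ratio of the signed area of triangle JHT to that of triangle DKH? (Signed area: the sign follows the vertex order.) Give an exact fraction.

[JHT]:[DKH] = -5/4

Work in coordinates with T = (0, 0), D = (1, 0), H = (0, 1).
1. K is the midpoint of TH ⇒ K = (0, 1/2)
2. J lies on line DK with DJ:JK = 3:5 ⇒ J = (5/8, 3/16)
2·[JHT] = 5/8, 2·[DKH] = -1/2
[JHT]:[DKH] = 5/8:-1/2 = -5/4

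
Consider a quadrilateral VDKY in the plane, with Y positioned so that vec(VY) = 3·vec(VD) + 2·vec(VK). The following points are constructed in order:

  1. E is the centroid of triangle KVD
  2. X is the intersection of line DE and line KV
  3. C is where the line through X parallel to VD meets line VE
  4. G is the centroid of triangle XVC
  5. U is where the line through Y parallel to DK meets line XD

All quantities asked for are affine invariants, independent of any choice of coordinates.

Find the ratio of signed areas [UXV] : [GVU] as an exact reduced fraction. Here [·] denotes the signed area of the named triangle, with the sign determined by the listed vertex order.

[UXV]:[GVU] = 27/22

Choose coordinates V = (0, 0), D = (1, 0), K = (0, 1), Y = (3, 2).
1. E is the centroid of triangle KVD ⇒ E = (1/3, 1/3)
2. X is the intersection of line DE and line KV ⇒ X = (0, 1/2)
3. C is where the line through X parallel to VD meets line VE ⇒ C = (1/2, 1/2)
4. G is the centroid of triangle XVC ⇒ G = (1/6, 1/3)
5. U is where the line through Y parallel to DK meets line XD ⇒ U = (9, -4)
2·[UXV] = 9/2, 2·[GVU] = 11/3
[UXV]:[GVU] = 9/2:11/3 = 27/22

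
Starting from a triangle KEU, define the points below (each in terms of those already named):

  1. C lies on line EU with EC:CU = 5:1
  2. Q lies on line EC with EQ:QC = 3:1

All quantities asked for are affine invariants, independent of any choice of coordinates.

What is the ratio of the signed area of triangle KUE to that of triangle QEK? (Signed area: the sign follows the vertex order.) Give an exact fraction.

[KUE]:[QEK] = 8/5

Choose coordinates K = (0, 0), E = (1, 0), U = (0, 1).
1. C lies on line EU with EC:CU = 5:1 ⇒ C = (1/6, 5/6)
2. Q lies on line EC with EQ:QC = 3:1 ⇒ Q = (3/8, 5/8)
2·[KUE] = -1, 2·[QEK] = -5/8
[KUE]:[QEK] = -1:-5/8 = 8/5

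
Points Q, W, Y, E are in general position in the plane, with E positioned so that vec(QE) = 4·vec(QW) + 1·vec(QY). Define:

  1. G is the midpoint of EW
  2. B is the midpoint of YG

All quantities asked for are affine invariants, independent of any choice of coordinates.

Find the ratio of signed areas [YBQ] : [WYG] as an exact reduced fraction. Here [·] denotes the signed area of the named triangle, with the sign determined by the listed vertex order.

Work in coordinates with Q = (0, 0), W = (1, 0), Y = (0, 1), E = (4, 1).
1. G is the midpoint of EW ⇒ G = (5/2, 1/2)
2. B is the midpoint of YG ⇒ B = (5/4, 3/4)
2·[YBQ] = -5/4, 2·[WYG] = -2
[YBQ]:[WYG] = -5/4:-2 = 5/8

[YBQ]:[WYG] = 5/8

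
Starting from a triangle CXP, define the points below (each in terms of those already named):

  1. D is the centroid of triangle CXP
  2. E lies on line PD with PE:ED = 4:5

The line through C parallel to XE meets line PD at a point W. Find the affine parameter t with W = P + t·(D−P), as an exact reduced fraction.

Work in coordinates with C = (0, 0), X = (1, 0), P = (0, 1).
1. D is the centroid of triangle CXP ⇒ D = (1/3, 1/3)
2. E lies on line PD with PE:ED = 4:5 ⇒ E = (4/27, 19/27)
through C parallel to XE: direction (-23/27, 19/27); meets PD at W = (23/27, -19/27)
W = P + t·(D−P) with t = 23/9

t = 23/9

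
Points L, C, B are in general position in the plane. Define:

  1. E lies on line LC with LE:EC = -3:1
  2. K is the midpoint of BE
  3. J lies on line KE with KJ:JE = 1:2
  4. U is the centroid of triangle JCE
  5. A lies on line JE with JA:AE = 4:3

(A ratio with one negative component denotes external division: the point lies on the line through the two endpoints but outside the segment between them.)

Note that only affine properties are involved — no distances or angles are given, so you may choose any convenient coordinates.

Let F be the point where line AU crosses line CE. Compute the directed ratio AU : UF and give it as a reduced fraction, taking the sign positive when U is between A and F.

Choose coordinates L = (0, 0), C = (1, 0), B = (0, 1).
1. E lies on line LC with LE:EC = -3:1 ⇒ E = (3/2, 0)
2. K is the midpoint of BE ⇒ K = (3/4, 1/2)
3. J lies on line KE with KJ:JE = 1:2 ⇒ J = (1, 1/3)
4. U is the centroid of triangle JCE ⇒ U = (7/6, 1/9)
5. A lies on line JE with JA:AE = 4:3 ⇒ A = (9/7, 1/7)
line AU meets CE at F = (3/4, 0)
U = A + t·(F−A) with t = 2/9, so AU:UF = 2/9:7/9

AU:UF = 2/7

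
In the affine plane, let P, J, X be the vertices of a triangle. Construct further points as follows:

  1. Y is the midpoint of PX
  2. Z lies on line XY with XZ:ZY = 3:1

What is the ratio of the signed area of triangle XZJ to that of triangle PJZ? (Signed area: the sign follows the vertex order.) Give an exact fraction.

Work in coordinates with P = (0, 0), J = (1, 0), X = (0, 1).
1. Y is the midpoint of PX ⇒ Y = (0, 1/2)
2. Z lies on line XY with XZ:ZY = 3:1 ⇒ Z = (0, 5/8)
2·[XZJ] = 3/8, 2·[PJZ] = 5/8
[XZJ]:[PJZ] = 3/8:5/8 = 3/5

[XZJ]:[PJZ] = 3/5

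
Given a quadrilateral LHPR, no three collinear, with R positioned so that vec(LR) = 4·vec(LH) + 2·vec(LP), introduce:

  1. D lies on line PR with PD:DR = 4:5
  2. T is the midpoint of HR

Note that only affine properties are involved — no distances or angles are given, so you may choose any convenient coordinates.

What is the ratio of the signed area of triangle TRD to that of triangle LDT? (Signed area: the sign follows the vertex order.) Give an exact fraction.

Work in coordinates with L = (0, 0), H = (1, 0), P = (0, 1), R = (4, 2).
1. D lies on line PR with PD:DR = 4:5 ⇒ D = (16/9, 13/9)
2. T is the midpoint of HR ⇒ T = (5/2, 1)
2·[TRD] = 25/18, 2·[LDT] = -11/6
[TRD]:[LDT] = 25/18:-11/6 = -25/33

[TRD]:[LDT] = -25/33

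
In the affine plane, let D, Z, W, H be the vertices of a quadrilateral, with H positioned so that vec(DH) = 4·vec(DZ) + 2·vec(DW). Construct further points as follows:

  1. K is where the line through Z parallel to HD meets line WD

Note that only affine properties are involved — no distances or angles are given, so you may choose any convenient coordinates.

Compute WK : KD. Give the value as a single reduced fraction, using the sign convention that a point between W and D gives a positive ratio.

WK:KD = -3

Assign D = (0, 0), Z = (1, 0), W = (0, 1), H = (4, 2) — the answer is frame-independent, so this choice is without loss of generality.
1. K is where the line through Z parallel to HD meets line WD ⇒ K = (0, -1/2)
K = W + t·(D−W) with t = 3/2, so WK:KD = t:(1−t) = 3/2:-1/2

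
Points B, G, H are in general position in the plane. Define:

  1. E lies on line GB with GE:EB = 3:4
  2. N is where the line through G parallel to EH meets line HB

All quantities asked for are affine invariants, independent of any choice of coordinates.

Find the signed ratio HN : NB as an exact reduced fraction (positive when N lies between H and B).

HN:NB = -3/7

Set B = (0, 0), G = (1, 0), H = (0, 1); any affine frame gives the same invariant.
1. E lies on line GB with GE:EB = 3:4 ⇒ E = (4/7, 0)
2. N is where the line through G parallel to EH meets line HB ⇒ N = (0, 7/4)
N = H + t·(B−H) with t = -3/4, so HN:NB = t:(1−t) = -3/4:7/4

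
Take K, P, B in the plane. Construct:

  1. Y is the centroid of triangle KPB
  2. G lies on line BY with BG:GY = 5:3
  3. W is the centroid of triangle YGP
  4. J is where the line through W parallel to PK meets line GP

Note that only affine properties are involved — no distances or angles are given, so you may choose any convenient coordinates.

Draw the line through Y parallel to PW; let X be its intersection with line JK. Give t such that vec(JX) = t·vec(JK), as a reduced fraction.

Set K = (0, 0), P = (1, 0), B = (0, 1); any affine frame gives the same invariant.
1. Y is the centroid of triangle KPB ⇒ Y = (1/3, 1/3)
2. G lies on line BY with BG:GY = 5:3 ⇒ G = (5/24, 7/12)
3. W is the centroid of triangle YGP ⇒ W = (37/72, 11/36)
4. J is where the line through W parallel to PK meets line GP ⇒ J = (295/504, 11/36)
through Y parallel to PW: direction (-35/72, 11/36); meets JK at X = (1121/2376, 133/540)
X = J + t·(K−J) with t = 32/165

t = 32/165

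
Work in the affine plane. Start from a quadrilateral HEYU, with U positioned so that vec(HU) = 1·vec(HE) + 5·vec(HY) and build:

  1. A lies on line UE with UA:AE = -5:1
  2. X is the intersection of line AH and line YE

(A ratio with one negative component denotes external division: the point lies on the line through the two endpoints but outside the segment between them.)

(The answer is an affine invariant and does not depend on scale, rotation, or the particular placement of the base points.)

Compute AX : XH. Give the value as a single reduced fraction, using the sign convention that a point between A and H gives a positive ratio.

AX:XH = -5/4

Work in coordinates with H = (0, 0), E = (1, 0), Y = (0, 1), U = (1, 5).
1. A lies on line UE with UA:AE = -5:1 ⇒ A = (1, -5/4)
2. X is the intersection of line AH and line YE ⇒ X = (-4, 5)
X = A + t·(H−A) with t = 5, so AX:XH = t:(1−t) = 5:-4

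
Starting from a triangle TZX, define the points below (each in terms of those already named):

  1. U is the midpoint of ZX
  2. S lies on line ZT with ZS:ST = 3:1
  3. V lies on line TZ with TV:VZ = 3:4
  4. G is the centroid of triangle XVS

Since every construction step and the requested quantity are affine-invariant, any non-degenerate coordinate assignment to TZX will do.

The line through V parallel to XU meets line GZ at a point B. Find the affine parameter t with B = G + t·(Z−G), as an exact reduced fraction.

t = -11/37

Assign T = (0, 0), Z = (1, 0), X = (0, 1) — the answer is frame-independent, so this choice is without loss of generality.
1. U is the midpoint of ZX ⇒ U = (1/2, 1/2)
2. S lies on line ZT with ZS:ST = 3:1 ⇒ S = (1/4, 0)
3. V lies on line TZ with TV:VZ = 3:4 ⇒ V = (3/7, 0)
4. G is the centroid of triangle XVS ⇒ G = (19/84, 1/3)
through V parallel to XU: direction (1/2, -1/2); meets GZ at B = (-1/259, 16/37)
B = G + t·(Z−G) with t = -11/37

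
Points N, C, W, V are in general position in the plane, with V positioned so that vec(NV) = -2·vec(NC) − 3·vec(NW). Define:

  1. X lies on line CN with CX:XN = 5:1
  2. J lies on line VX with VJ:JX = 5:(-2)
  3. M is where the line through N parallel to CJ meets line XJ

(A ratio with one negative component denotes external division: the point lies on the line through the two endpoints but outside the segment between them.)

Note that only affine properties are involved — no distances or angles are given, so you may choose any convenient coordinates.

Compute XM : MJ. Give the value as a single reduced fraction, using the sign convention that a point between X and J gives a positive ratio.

Choose coordinates N = (0, 0), C = (1, 0), W = (0, 1), V = (-2, -3).
1. X lies on line CN with CX:XN = 5:1 ⇒ X = (1/6, 0)
2. J lies on line VX with VJ:JX = 5:(-2) ⇒ J = (29/18, 2)
3. M is where the line through N parallel to CJ meets line XJ ⇒ M = (-11/90, -2/5)
M = X + t·(J−X) with t = -1/5, so XM:MJ = t:(1−t) = -1/5:6/5

XM:MJ = -1/6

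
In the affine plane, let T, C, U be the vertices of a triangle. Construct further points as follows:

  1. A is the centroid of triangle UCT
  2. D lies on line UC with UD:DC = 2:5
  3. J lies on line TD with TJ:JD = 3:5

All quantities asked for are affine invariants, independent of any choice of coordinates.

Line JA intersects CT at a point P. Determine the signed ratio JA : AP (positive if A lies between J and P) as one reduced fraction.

JA:AP = -11/56

Work in coordinates with T = (0, 0), C = (1, 0), U = (0, 1).
1. A is the centroid of triangle UCT ⇒ A = (1/3, 1/3)
2. D lies on line UC with UD:DC = 2:5 ⇒ D = (2/7, 5/7)
3. J lies on line TD with TJ:JD = 3:5 ⇒ J = (3/28, 15/56)
line JA meets CT at P = (-9/11, 0)
A = J + t·(P−J) with t = -11/45, so JA:AP = -11/45:56/45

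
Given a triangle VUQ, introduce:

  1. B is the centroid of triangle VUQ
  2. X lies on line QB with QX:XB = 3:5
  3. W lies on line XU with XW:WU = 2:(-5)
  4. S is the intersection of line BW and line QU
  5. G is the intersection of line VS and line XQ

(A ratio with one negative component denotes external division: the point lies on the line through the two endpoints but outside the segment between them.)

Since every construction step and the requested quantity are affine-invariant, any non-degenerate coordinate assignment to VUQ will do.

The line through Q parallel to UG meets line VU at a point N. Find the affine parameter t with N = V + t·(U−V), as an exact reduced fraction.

Work in coordinates with V = (0, 0), U = (1, 0), Q = (0, 1).
1. B is the centroid of triangle VUQ ⇒ B = (1/3, 1/3)
2. X lies on line QB with QX:XB = 3:5 ⇒ X = (1/8, 3/4)
3. W lies on line XU with XW:WU = 2:(-5) ⇒ W = (-11/24, 5/4)
4. S is the intersection of line BW and line QU ⇒ S = (-16/9, 25/9)
5. G is the intersection of line VS and line XQ ⇒ G = (16/7, -25/7)
through Q parallel to UG: direction (9/7, -25/7); meets VU at N = (9/25, 0)
N = V + t·(U−V) with t = 9/25

t = 9/25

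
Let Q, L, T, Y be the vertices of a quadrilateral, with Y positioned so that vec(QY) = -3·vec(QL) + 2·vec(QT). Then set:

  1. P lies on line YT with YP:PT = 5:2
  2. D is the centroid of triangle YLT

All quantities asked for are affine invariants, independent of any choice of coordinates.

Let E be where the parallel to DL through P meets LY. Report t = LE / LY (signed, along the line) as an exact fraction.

Set Q = (0, 0), L = (1, 0), T = (0, 1), Y = (-3, 2); any affine frame gives the same invariant.
1. P lies on line YT with YP:PT = 5:2 ⇒ P = (-6/7, 9/7)
2. D is the centroid of triangle YLT ⇒ D = (-2/3, 1)
through P parallel to DL: direction (5/3, -1); meets LY at E = (19/7, -6/7)
E = L + t·(Y−L) with t = -3/7

t = -3/7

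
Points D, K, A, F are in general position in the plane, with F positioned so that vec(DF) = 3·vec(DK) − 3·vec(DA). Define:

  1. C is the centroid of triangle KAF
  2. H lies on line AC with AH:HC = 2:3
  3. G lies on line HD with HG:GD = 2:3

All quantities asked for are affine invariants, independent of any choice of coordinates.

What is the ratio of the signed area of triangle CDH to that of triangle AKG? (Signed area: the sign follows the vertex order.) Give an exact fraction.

[CDH]:[AKG] = 5/3

Choose coordinates D = (0, 0), K = (1, 0), A = (0, 1), F = (3, -3).
1. C is the centroid of triangle KAF ⇒ C = (4/3, -2/3)
2. H lies on line AC with AH:HC = 2:3 ⇒ H = (8/15, 1/3)
3. G lies on line HD with HG:GD = 2:3 ⇒ G = (8/25, 1/5)
2·[CDH] = -4/5, 2·[AKG] = -12/25
[CDH]:[AKG] = -4/5:-12/25 = 5/3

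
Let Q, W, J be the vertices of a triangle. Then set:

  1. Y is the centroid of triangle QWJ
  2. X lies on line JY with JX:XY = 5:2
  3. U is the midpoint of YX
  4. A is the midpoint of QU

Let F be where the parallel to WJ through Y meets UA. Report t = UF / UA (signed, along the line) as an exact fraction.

Work in coordinates with Q = (0, 0), W = (1, 0), J = (0, 1).
1. Y is the centroid of triangle QWJ ⇒ Y = (1/3, 1/3)
2. X lies on line JY with JX:XY = 5:2 ⇒ X = (5/21, 11/21)
3. U is the midpoint of YX ⇒ U = (2/7, 3/7)
4. A is the midpoint of QU ⇒ A = (1/7, 3/14)
through Y parallel to WJ: direction (-1, 1); meets UA at F = (4/15, 2/5)
F = U + t·(A−U) with t = 2/15

t = 2/15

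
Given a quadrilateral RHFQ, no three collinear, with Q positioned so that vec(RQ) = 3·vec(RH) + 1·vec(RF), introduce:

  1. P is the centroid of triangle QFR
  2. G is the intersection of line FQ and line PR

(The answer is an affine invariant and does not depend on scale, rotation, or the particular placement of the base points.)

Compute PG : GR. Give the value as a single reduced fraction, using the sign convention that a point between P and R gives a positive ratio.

PG:GR = -1/3

Choose coordinates R = (0, 0), H = (1, 0), F = (0, 1), Q = (3, 1).
1. P is the centroid of triangle QFR ⇒ P = (1, 2/3)
2. G is the intersection of line FQ and line PR ⇒ G = (3/2, 1)
G = P + t·(R−P) with t = -1/2, so PG:GR = t:(1−t) = -1/2:3/2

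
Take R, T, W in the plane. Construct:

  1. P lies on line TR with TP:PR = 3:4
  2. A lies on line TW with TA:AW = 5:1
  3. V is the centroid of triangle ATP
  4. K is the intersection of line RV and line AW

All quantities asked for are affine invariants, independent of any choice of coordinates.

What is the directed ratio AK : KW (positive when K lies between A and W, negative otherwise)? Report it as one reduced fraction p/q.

Work in coordinates with R = (0, 0), T = (1, 0), W = (0, 1).
1. P lies on line TR with TP:PR = 3:4 ⇒ P = (4/7, 0)
2. A lies on line TW with TA:AW = 5:1 ⇒ A = (1/6, 5/6)
3. V is the centroid of triangle ATP ⇒ V = (73/126, 5/18)
4. K is the intersection of line RV and line AW ⇒ K = (73/108, 35/108)
K = A + t·(W−A) with t = -55/18, so AK:KW = t:(1−t) = -55/18:73/18

AK:KW = -55/73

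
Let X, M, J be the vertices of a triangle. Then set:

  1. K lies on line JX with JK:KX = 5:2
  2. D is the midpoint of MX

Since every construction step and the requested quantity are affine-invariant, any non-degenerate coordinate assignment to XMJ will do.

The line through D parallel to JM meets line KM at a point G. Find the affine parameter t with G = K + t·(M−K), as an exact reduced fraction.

Set X = (0, 0), M = (1, 0), J = (0, 1); any affine frame gives the same invariant.
1. K lies on line JX with JK:KX = 5:2 ⇒ K = (0, 2/7)
2. D is the midpoint of MX ⇒ D = (1/2, 0)
through D parallel to JM: direction (1, -1); meets KM at G = (3/10, 1/5)
G = K + t·(M−K) with t = 3/10

t = 3/10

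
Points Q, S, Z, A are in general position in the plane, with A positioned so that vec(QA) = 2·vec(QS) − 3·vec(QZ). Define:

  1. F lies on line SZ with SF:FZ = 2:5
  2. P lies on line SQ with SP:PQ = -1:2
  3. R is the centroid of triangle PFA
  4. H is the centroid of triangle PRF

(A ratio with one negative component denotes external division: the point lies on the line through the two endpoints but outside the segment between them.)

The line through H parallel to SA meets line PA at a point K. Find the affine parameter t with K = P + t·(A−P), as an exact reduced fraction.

t = 121/189

Set Q = (0, 0), S = (1, 0), Z = (0, 1), A = (2, -3); any affine frame gives the same invariant.
1. F lies on line SZ with SF:FZ = 2:5 ⇒ F = (5/7, 2/7)
2. P lies on line SQ with SP:PQ = -1:2 ⇒ P = (2, 0)
3. R is the centroid of triangle PFA ⇒ R = (11/7, -19/21)
4. H is the centroid of triangle PRF ⇒ H = (10/7, -13/63)
through H parallel to SA: direction (1, -3); meets PA at K = (2, -121/63)
K = P + t·(A−P) with t = 121/189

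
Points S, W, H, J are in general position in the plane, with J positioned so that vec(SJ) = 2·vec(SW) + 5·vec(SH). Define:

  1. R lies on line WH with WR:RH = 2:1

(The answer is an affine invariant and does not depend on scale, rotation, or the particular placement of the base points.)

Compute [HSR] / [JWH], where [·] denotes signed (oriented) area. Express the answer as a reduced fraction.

Assign S = (0, 0), W = (1, 0), H = (0, 1), J = (2, 5) — the answer is frame-independent, so this choice is without loss of generality.
1. R lies on line WH with WR:RH = 2:1 ⇒ R = (1/3, 2/3)
2·[HSR] = 1/3, 2·[JWH] = -6
[HSR]:[JWH] = 1/3:-6 = -1/18

[HSR]:[JWH] = -1/18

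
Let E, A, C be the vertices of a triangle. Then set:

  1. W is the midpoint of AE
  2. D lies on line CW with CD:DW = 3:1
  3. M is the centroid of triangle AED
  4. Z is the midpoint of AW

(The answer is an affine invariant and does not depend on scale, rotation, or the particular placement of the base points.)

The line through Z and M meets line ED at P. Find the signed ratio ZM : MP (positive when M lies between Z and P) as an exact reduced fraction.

Set E = (0, 0), A = (1, 0), C = (0, 1); any affine frame gives the same invariant.
1. W is the midpoint of AE ⇒ W = (1/2, 0)
2. D lies on line CW with CD:DW = 3:1 ⇒ D = (3/8, 1/4)
3. M is the centroid of triangle AED ⇒ M = (11/24, 1/12)
4. Z is the midpoint of AW ⇒ Z = (3/4, 0)
line ZM meets ED at P = (9/40, 3/20)
M = Z + t·(P−Z) with t = 5/9, so ZM:MP = 5/9:4/9

ZM:MP = 5/4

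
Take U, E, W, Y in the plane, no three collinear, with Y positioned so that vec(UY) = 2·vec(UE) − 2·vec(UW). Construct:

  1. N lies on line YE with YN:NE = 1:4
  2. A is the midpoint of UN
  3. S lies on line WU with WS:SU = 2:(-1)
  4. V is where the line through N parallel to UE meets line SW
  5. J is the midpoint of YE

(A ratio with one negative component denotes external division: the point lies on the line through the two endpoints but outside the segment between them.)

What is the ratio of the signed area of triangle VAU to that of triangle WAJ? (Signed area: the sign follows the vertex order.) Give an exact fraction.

[VAU]:[WAJ] = 8/5

Choose coordinates U = (0, 0), E = (1, 0), W = (0, 1), Y = (2, -2).
1. N lies on line YE with YN:NE = 1:4 ⇒ N = (9/5, -8/5)
2. A is the midpoint of UN ⇒ A = (9/10, -4/5)
3. S lies on line WU with WS:SU = 2:(-1) ⇒ S = (0, -1)
4. V is where the line through N parallel to UE meets line SW ⇒ V = (0, -8/5)
5. J is the midpoint of YE ⇒ J = (3/2, -1)
2·[VAU] = 36/25, 2·[WAJ] = 9/10
[VAU]:[WAJ] = 36/25:9/10 = 8/5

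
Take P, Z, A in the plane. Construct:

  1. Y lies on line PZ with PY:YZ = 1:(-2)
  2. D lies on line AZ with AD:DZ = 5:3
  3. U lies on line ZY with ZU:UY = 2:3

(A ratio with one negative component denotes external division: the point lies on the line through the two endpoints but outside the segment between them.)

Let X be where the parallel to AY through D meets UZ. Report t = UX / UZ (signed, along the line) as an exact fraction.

Work in coordinates with P = (0, 0), Z = (1, 0), A = (0, 1).
1. Y lies on line PZ with PY:YZ = 1:(-2) ⇒ Y = (-1, 0)
2. D lies on line AZ with AD:DZ = 5:3 ⇒ D = (5/8, 3/8)
3. U lies on line ZY with ZU:UY = 2:3 ⇒ U = (1/5, 0)
through D parallel to AY: direction (-1, -1); meets UZ at X = (1/4, 0)
X = U + t·(Z−U) with t = 1/16

t = 1/16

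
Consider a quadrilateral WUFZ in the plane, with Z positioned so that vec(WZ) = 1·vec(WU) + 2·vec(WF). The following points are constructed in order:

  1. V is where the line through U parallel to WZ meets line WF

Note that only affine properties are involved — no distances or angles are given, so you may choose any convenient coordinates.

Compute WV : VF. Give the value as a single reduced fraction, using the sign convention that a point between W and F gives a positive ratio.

Set W = (0, 0), U = (1, 0), F = (0, 1), Z = (1, 2); any affine frame gives the same invariant.
1. V is where the line through U parallel to WZ meets line WF ⇒ V = (0, -2)
V = W + t·(F−W) with t = -2, so WV:VF = t:(1−t) = -2:3

WV:VF = -2/3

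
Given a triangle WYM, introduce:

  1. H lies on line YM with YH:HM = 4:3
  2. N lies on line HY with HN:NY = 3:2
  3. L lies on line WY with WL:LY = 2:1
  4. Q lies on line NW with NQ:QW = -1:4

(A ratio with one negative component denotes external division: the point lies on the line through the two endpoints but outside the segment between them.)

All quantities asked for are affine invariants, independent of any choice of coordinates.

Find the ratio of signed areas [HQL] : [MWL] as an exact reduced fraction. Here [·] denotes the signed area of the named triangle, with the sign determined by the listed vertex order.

Work in coordinates with W = (0, 0), Y = (1, 0), M = (0, 1).
1. H lies on line YM with YH:HM = 4:3 ⇒ H = (3/7, 4/7)
2. N lies on line HY with HN:NY = 3:2 ⇒ N = (27/35, 8/35)
3. L lies on line WY with WL:LY = 2:1 ⇒ L = (2/3, 0)
4. Q lies on line NW with NQ:QW = -1:4 ⇒ Q = (36/35, 32/105)
2·[HQL] = -88/315, 2·[MWL] = 2/3
[HQL]:[MWL] = -88/315:2/3 = -44/105

[HQL]:[MWL] = -44/105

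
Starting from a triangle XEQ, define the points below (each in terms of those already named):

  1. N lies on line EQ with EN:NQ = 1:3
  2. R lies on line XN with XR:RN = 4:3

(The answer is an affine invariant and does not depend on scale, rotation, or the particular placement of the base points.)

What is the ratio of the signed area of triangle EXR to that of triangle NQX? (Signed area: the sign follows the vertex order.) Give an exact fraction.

[EXR]:[NQX] = -4/21

Work in coordinates with X = (0, 0), E = (1, 0), Q = (0, 1).
1. N lies on line EQ with EN:NQ = 1:3 ⇒ N = (3/4, 1/4)
2. R lies on line XN with XR:RN = 4:3 ⇒ R = (3/7, 1/7)
2·[EXR] = -1/7, 2·[NQX] = 3/4
[EXR]:[NQX] = -1/7:3/4 = -4/21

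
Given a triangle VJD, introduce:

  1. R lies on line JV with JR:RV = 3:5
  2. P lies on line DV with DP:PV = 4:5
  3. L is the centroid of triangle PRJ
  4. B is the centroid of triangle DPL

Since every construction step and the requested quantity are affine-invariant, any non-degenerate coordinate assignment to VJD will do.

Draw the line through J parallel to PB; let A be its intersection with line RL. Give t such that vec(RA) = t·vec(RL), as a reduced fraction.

t = -6/23

Set V = (0, 0), J = (1, 0), D = (0, 1); any affine frame gives the same invariant.
1. R lies on line JV with JR:RV = 3:5 ⇒ R = (5/8, 0)
2. P lies on line DV with DP:PV = 4:5 ⇒ P = (0, 5/9)
3. L is the centroid of triangle PRJ ⇒ L = (13/24, 5/27)
4. B is the centroid of triangle DPL ⇒ B = (13/72, 47/81)
through J parallel to PB: direction (13/72, 2/81); meets RL at A = (119/184, -10/207)
A = R + t·(L−R) with t = -6/23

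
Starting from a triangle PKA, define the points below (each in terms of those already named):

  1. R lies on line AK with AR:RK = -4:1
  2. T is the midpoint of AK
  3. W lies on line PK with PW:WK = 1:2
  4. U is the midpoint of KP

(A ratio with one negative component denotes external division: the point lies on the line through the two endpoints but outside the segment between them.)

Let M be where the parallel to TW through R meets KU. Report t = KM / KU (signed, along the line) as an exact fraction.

t = -8/9

Set P = (0, 0), K = (1, 0), A = (0, 1); any affine frame gives the same invariant.
1. R lies on line AK with AR:RK = -4:1 ⇒ R = (4/3, -1/3)
2. T is the midpoint of AK ⇒ T = (1/2, 1/2)
3. W lies on line PK with PW:WK = 1:2 ⇒ W = (1/3, 0)
4. U is the midpoint of KP ⇒ U = (1/2, 0)
through R parallel to TW: direction (-1/6, -1/2); meets KU at M = (13/9, 0)
M = K + t·(U−K) with t = -8/9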